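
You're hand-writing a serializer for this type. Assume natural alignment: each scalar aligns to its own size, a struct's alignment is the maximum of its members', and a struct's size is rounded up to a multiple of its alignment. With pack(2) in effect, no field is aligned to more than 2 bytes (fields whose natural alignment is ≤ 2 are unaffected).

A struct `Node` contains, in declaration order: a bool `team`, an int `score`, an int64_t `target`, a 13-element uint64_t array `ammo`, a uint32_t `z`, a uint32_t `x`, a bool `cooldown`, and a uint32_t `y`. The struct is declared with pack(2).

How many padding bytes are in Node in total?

@0: team [1B, align 1] → 1
+1 pad (align 2)
@2: score [4B, align 2] → 6
@6: target [8B, align 2] → 14
@14: ammo [104B, align 2] → 118
@118: z [4B, align 2] → 122
@122: x [4B, align 2] → 126
@126: cooldown [1B, align 1] → 127
+1 pad (align 2)
@128: y [4B, align 2] → 132
size 132, align 2
data bytes 130, size 132 → padding 2

2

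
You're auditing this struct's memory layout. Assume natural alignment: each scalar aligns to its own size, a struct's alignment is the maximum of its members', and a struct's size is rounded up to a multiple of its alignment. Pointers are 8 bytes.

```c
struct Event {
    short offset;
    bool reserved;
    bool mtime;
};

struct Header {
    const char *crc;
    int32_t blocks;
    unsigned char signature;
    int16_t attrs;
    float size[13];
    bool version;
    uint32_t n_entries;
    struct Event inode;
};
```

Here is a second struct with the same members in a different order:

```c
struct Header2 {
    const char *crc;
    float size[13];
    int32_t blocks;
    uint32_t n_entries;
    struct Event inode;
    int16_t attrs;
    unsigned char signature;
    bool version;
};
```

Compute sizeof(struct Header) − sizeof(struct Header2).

Event: @0: offset [2B, align 2] → 2; @2: reserved [1B, align 1] → 3; @3: mtime [1B, align 1] → 4; size 4, align 2
@0: crc [8B, align 8] → 8
@8: blocks [4B, align 4] → 12
@12: signature [1B, align 1] → 13
+1 pad (align 2)
@14: attrs [2B, align 2] → 16
@16: size [52B, align 4] → 68
@68: version [1B, align 1] → 69
+3 pad (align 4)
@72: n_entries [4B, align 4] → 76
@76: inode [4B, align 2] → 80
size 80, align 8
— Header2 —
@0: crc [8B, align 8] → 8
@8: size [52B, align 4] → 60
@60: blocks [4B, align 4] → 64
@64: n_entries [4B, align 4] → 68
@68: inode [4B, align 2] → 72
@72: attrs [2B, align 2] → 74
@74: signature [1B, align 1] → 75
@75: version [1B, align 1] → 76
+4 tail pad (align 8)
size 80, align 8
80 − 80 = 0

0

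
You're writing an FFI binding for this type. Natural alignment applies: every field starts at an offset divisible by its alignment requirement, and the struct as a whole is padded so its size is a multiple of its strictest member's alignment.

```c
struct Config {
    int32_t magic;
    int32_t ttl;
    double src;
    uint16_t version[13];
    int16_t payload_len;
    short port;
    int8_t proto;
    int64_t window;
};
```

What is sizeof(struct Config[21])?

1176

magic at 0 (size 4, align 4) → ends 4
ttl at 4 (size 4, align 4) → ends 8
src at 8 (size 8, align 8) → ends 16
version at 16 (size 26, align 2) → ends 42
payload_len at 42 (size 2, align 2) → ends 44
port at 44 (size 2, align 2) → ends 46
proto at 46 (size 1, align 1) → ends 47
pad 1 to align 8 for window
window at 48 (size 8, align 8) → ends 56
total 56 bytes, alignment 8
array of 21: 21 × 56 = 1176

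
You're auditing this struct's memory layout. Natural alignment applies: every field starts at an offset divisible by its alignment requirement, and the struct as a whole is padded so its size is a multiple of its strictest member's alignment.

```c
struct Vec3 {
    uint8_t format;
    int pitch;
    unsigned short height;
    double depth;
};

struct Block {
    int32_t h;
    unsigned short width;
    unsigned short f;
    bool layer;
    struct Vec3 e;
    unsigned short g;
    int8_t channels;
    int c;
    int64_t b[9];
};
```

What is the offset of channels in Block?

Vec3: 0..1  format  (1B, 1-aligned); 1..4  -- padding (3B); 4..8  pitch  (4B, 4-aligned); 8..10  height  (2B, 2-aligned); 10..16  -- padding (6B); 16..24  depth  (8B, 8-aligned); sizeof = 24, alignof = 8
0..4  h  (4B, 4-aligned)
4..6  width  (2B, 2-aligned)
6..8  f  (2B, 2-aligned)
8..9  layer  (1B, 1-aligned)
9..16  -- padding (7B)
16..40  e  (24B, 8-aligned)
40..42  g  (2B, 2-aligned)
42..43  channels  (1B, 1-aligned)

42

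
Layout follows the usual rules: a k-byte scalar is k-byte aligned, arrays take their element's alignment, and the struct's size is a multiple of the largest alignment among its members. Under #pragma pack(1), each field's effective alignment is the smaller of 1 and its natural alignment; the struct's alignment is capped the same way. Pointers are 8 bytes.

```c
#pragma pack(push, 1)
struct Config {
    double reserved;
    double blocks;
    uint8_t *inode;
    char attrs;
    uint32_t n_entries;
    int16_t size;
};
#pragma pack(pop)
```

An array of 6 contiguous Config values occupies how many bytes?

@0: reserved [8B, align 1] → 8
@8: blocks [8B, align 1] → 16
@16: inode [8B, align 1] → 24
@24: attrs [1B, align 1] → 25
@25: n_entries [4B, align 1] → 29
@29: size [2B, align 1] → 31
size 31, align 1
array of 6: 6 × 31 = 186

186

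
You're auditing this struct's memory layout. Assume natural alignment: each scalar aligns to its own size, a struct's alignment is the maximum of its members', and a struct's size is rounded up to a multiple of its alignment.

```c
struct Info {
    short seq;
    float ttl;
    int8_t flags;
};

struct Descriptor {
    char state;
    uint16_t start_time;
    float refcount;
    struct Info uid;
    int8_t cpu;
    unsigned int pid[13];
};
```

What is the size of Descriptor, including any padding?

76 bytes

Info: @0: seq [2B, align 2] → 2; +2 pad (align 4); @4: ttl [4B, align 4] → 8; @8: flags [1B, align 1] → 9; +3 tail pad (align 4); size 12, align 4
@0: state [1B, align 1] → 1
+1 pad (align 2)
@2: start_time [2B, align 2] → 4
@4: refcount [4B, align 4] → 8
@8: uid [12B, align 4] → 20
@20: cpu [1B, align 1] → 21
+3 pad (align 4)
@24: pid [52B, align 4] → 76
size 76, align 4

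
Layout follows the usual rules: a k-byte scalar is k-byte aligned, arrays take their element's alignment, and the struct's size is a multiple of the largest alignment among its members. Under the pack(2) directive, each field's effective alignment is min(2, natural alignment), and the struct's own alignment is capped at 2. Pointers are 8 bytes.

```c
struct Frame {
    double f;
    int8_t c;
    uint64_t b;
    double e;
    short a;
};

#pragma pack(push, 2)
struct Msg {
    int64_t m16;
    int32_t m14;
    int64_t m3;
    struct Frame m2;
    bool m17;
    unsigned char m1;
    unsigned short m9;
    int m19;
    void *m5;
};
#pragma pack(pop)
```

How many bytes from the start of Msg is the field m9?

Frame: @0: f [8B, align 8] → 8; @8: c [1B, align 1] → 9; +7 pad (align 8); @16: b [8B, align 8] → 24; @24: e [8B, align 8] → 32; @32: a [2B, align 2] → 34; +6 tail pad (align 8); size 40, align 8
@0: m16 [8B, align 2] → 8
@8: m14 [4B, align 2] → 12
@12: m3 [8B, align 2] → 20
@20: m2 [40B, align 2] → 60
@60: m17 [1B, align 1] → 61
@61: m1 [1B, align 1] → 62
@62: m9 [2B, align 2] → 64

62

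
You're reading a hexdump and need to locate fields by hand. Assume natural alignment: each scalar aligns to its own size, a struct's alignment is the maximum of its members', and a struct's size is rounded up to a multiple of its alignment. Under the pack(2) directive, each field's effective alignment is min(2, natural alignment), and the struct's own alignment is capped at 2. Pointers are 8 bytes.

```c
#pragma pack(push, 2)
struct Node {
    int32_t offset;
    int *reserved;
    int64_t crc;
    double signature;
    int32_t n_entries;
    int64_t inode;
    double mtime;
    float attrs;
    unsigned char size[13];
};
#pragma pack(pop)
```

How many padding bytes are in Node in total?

0..4  offset  (4B, 2-aligned)
4..12  reserved  (8B, 2-aligned)
12..20  crc  (8B, 2-aligned)
20..28  signature  (8B, 2-aligned)
28..32  n_entries  (4B, 2-aligned)
32..40  inode  (8B, 2-aligned)
40..48  mtime  (8B, 2-aligned)
48..52  attrs  (4B, 2-aligned)
52..65  size  (13B, 1-aligned)
65..66  -- tail padding (1B)
sizeof = 66, alignof = 2
data bytes 65, size 66 → padding 1

1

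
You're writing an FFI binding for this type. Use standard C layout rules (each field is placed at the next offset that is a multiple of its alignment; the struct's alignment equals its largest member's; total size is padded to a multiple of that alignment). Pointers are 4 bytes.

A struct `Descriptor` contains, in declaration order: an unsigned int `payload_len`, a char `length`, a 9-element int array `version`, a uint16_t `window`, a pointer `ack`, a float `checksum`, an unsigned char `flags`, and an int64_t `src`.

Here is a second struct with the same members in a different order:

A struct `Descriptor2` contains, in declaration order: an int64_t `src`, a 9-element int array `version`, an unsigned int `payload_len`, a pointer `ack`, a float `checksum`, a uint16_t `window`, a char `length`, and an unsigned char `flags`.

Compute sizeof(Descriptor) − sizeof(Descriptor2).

8

0..4  payload_len  (4B, 4-aligned)
4..5  length  (1B, 1-aligned)
5..8  -- padding (3B)
8..44  version  (36B, 4-aligned)
44..46  window  (2B, 2-aligned)
46..48  -- padding (2B)
48..52  ack  (4B, 4-aligned)
52..56  checksum  (4B, 4-aligned)
56..57  flags  (1B, 1-aligned)
57..64  -- padding (7B)
64..72  src  (8B, 8-aligned)
sizeof = 72, alignof = 8
— Descriptor2 —
0..8  src  (8B, 8-aligned)
8..44  version  (36B, 4-aligned)
44..48  payload_len  (4B, 4-aligned)
48..52  ack  (4B, 4-aligned)
52..56  checksum  (4B, 4-aligned)
56..58  window  (2B, 2-aligned)
58..59  length  (1B, 1-aligned)
59..60  flags  (1B, 1-aligned)
60..64  -- tail padding (4B)
sizeof = 64, alignof = 8
72 − 64 = 8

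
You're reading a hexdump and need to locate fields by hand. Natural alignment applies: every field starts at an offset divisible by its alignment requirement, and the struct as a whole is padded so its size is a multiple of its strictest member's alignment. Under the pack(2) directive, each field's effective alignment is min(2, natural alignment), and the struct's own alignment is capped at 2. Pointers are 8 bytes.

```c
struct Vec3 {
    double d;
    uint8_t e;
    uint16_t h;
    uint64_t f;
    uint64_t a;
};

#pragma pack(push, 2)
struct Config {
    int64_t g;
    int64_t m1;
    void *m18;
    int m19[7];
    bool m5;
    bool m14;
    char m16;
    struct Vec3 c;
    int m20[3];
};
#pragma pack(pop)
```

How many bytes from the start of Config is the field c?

56

Vec3: @0: d [8B, align 8] → 8; @8: e [1B, align 1] → 9; +1 pad (align 2); @10: h [2B, align 2] → 12; +4 pad (align 8); @16: f [8B, align 8] → 24; @24: a [8B, align 8] → 32; size 32, align 8
@0: g [8B, align 2] → 8
@8: m1 [8B, align 2] → 16
@16: m18 [8B, align 2] → 24
@24: m19 [28B, align 2] → 52
@52: m5 [1B, align 1] → 53
@53: m14 [1B, align 1] → 54
@54: m16 [1B, align 1] → 55
+1 pad (align 2)
@56: c [32B, align 2] → 88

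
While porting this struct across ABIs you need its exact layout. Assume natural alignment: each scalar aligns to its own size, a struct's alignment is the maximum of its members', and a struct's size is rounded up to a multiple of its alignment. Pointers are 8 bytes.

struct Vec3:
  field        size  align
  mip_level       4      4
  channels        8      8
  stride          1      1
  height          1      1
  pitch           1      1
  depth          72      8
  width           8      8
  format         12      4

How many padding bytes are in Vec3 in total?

13

0..4  mip_level  (4B, 4-aligned)
4..8  -- padding (4B)
8..16  channels  (8B, 8-aligned)
16..17  stride  (1B, 1-aligned)
17..18  height  (1B, 1-aligned)
18..19  pitch  (1B, 1-aligned)
19..24  -- padding (5B)
24..96  depth  (72B, 8-aligned)
96..104  width  (8B, 8-aligned)
104..116  format  (12B, 4-aligned)
116..120  -- tail padding (4B)
sizeof = 120, alignof = 8
data bytes 107, size 120 → padding 13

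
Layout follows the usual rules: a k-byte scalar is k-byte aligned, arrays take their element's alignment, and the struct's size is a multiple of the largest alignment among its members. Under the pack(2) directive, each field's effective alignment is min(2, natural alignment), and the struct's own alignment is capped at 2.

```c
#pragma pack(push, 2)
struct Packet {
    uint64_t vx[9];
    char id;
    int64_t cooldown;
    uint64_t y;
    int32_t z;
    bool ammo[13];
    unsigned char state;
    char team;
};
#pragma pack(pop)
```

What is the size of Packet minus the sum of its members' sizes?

2

vx at 0 (size 72, align 2) → ends 72
id at 72 (size 1, align 1) → ends 73
pad 1 to align 2 for cooldown
cooldown at 74 (size 8, align 2) → ends 82
y at 82 (size 8, align 2) → ends 90
z at 90 (size 4, align 2) → ends 94
ammo at 94 (size 13, align 1) → ends 107
state at 107 (size 1, align 1) → ends 108
team at 108 (size 1, align 1) → ends 109
tail pad 1 to reach multiple of 2
total 110 bytes, alignment 2
data bytes 108, size 110 → padding 2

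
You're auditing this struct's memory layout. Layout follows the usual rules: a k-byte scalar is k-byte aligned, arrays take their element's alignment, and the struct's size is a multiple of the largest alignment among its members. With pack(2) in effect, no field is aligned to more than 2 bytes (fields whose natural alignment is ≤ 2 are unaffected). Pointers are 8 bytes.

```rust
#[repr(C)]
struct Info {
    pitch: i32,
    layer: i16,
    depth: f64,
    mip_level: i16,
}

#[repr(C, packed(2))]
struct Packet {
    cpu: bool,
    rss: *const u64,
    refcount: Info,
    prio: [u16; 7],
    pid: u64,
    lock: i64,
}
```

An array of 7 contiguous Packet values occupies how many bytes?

448

Info: @0: pitch [4B, align 4] → 4; @4: layer [2B, align 2] → 6; +2 pad (align 8); @8: depth [8B, align 8] → 16; @16: mip_level [2B, align 2] → 18; +6 tail pad (align 8); size 24, align 8
@0: cpu [1B, align 1] → 1
+1 pad (align 2)
@2: rss [8B, align 2] → 10
@10: refcount [24B, align 2] → 34
@34: prio [14B, align 2] → 48
@48: pid [8B, align 2] → 56
@56: lock [8B, align 2] → 64
size 64, align 2
array of 7: 7 × 64 = 448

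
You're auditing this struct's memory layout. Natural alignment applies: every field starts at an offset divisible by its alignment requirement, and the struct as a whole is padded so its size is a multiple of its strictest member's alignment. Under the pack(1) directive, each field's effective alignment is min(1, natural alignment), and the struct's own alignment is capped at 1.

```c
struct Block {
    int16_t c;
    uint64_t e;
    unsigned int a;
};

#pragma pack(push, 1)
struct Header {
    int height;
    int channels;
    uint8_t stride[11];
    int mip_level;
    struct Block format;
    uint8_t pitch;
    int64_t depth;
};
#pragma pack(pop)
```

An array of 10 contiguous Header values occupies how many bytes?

560

Block: 0..2  c  (2B, 2-aligned); 2..8  -- padding (6B); 8..16  e  (8B, 8-aligned); 16..20  a  (4B, 4-aligned); 20..24  -- tail padding (4B); sizeof = 24, alignof = 8
0..4  height  (4B, 1-aligned)
4..8  channels  (4B, 1-aligned)
8..19  stride  (11B, 1-aligned)
19..23  mip_level  (4B, 1-aligned)
23..47  format  (24B, 1-aligned)
47..48  pitch  (1B, 1-aligned)
48..56  depth  (8B, 1-aligned)
sizeof = 56, alignof = 1
array of 10: 10 × 56 = 560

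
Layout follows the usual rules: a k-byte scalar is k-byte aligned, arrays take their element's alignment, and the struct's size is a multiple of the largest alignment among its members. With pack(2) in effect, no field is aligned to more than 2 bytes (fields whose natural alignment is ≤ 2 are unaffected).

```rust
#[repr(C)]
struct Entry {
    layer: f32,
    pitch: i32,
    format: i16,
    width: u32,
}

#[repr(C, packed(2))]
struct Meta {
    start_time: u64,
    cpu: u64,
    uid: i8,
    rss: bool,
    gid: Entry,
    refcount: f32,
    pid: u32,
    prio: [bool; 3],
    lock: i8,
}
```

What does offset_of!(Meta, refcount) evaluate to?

34

Entry: layer at 0 (size 4, align 4) → ends 4; pitch at 4 (size 4, align 4) → ends 8; format at 8 (size 2, align 2) → ends 10; pad 2 to align 4 for width; width at 12 (size 4, align 4) → ends 16; total 16 bytes, alignment 4
start_time at 0 (size 8, align 2) → ends 8
cpu at 8 (size 8, align 2) → ends 16
uid at 16 (size 1, align 1) → ends 17
rss at 17 (size 1, align 1) → ends 18
gid at 18 (size 16, align 2) → ends 34
refcount at 34 (size 4, align 2) → ends 38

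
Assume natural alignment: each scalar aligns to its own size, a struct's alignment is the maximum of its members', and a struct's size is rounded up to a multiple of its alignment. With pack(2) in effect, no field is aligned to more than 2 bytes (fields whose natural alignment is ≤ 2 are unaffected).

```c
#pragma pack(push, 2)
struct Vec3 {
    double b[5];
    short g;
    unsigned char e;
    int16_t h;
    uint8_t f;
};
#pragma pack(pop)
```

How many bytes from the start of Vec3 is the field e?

42

0..40  b  (40B, 2-aligned)
40..42  g  (2B, 2-aligned)
42..43  e  (1B, 1-aligned)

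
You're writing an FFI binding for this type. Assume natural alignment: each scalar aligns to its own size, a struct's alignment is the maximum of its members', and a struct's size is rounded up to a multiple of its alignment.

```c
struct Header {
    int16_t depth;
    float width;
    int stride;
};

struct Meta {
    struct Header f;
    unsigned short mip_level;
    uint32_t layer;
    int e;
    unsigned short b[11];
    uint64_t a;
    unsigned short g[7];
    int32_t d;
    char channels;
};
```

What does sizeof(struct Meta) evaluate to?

80

Header: 0..2  depth  (2B, 2-aligned); 2..4  -- padding (2B); 4..8  width  (4B, 4-aligned); 8..12  stride  (4B, 4-aligned); sizeof = 12, alignof = 4
0..12  f  (12B, 4-aligned)
12..14  mip_level  (2B, 2-aligned)
14..16  -- padding (2B)
16..20  layer  (4B, 4-aligned)
20..24  e  (4B, 4-aligned)
24..46  b  (22B, 2-aligned)
46..48  -- padding (2B)
48..56  a  (8B, 8-aligned)
56..70  g  (14B, 2-aligned)
70..72  -- padding (2B)
72..76  d  (4B, 4-aligned)
76..77  channels  (1B, 1-aligned)
77..80  -- tail padding (3B)
sizeof = 80, alignof = 8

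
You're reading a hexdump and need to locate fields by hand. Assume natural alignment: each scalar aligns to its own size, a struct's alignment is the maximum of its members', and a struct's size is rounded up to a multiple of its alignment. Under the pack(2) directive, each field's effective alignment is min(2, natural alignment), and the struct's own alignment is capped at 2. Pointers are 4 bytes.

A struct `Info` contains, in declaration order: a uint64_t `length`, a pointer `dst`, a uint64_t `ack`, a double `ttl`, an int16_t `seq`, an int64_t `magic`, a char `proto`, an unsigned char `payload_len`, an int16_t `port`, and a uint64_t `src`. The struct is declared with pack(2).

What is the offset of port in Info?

40

length at 0 (size 8, align 2) → ends 8
dst at 8 (size 4, align 2) → ends 12
ack at 12 (size 8, align 2) → ends 20
ttl at 20 (size 8, align 2) → ends 28
seq at 28 (size 2, align 2) → ends 30
magic at 30 (size 8, align 2) → ends 38
proto at 38 (size 1, align 1) → ends 39
payload_len at 39 (size 1, align 1) → ends 40
port at 40 (size 2, align 2) → ends 42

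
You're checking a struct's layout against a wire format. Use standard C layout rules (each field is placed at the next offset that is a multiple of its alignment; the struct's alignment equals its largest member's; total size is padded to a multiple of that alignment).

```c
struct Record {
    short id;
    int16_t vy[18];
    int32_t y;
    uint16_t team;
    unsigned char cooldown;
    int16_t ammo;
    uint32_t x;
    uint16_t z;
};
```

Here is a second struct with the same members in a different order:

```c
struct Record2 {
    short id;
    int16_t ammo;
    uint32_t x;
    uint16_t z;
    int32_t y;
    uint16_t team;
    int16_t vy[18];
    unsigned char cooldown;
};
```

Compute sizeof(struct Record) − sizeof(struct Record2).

4

0..2  id  (2B, 2-aligned)
2..38  vy  (36B, 2-aligned)
38..40  -- padding (2B)
40..44  y  (4B, 4-aligned)
44..46  team  (2B, 2-aligned)
46..47  cooldown  (1B, 1-aligned)
47..48  -- padding (1B)
48..50  ammo  (2B, 2-aligned)
50..52  -- padding (2B)
52..56  x  (4B, 4-aligned)
56..58  z  (2B, 2-aligned)
58..60  -- tail padding (2B)
sizeof = 60, alignof = 4
— Record2 —
0..2  id  (2B, 2-aligned)
2..4  ammo  (2B, 2-aligned)
4..8  x  (4B, 4-aligned)
8..10  z  (2B, 2-aligned)
10..12  -- padding (2B)
12..16  y  (4B, 4-aligned)
16..18  team  (2B, 2-aligned)
18..54  vy  (36B, 2-aligned)
54..55  cooldown  (1B, 1-aligned)
55..56  -- tail padding (1B)
sizeof = 56, alignof = 4
60 − 56 = 4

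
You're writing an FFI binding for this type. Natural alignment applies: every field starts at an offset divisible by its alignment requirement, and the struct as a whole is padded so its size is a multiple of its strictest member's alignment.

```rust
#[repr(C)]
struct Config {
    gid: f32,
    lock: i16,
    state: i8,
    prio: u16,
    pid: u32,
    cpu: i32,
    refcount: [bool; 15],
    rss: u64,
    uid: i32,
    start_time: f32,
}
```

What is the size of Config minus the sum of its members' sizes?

8

@0: gid [4B, align 4] → 4
@4: lock [2B, align 2] → 6
@6: state [1B, align 1] → 7
+1 pad (align 2)
@8: prio [2B, align 2] → 10
+2 pad (align 4)
@12: pid [4B, align 4] → 16
@16: cpu [4B, align 4] → 20
@20: refcount [15B, align 1] → 35
+5 pad (align 8)
@40: rss [8B, align 8] → 48
@48: uid [4B, align 4] → 52
@52: start_time [4B, align 4] → 56
size 56, align 8
data bytes 48, size 56 → padding 8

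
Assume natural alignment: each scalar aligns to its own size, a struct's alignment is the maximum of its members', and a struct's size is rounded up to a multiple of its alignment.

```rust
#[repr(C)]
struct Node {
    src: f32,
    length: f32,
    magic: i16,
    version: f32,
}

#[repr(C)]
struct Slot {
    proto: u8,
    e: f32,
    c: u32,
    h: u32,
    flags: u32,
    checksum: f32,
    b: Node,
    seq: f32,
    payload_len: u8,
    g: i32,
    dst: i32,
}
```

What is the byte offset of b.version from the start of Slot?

36

Node: @0: src [4B, align 4] → 4; @4: length [4B, align 4] → 8; @8: magic [2B, align 2] → 10; +2 pad (align 4); @12: version [4B, align 4] → 16; size 16, align 4
@0: proto [1B, align 1] → 1
+3 pad (align 4)
@4: e [4B, align 4] → 8
@8: c [4B, align 4] → 12
@12: h [4B, align 4] → 16
@16: flags [4B, align 4] → 20
@20: checksum [4B, align 4] → 24
@24: b [16B, align 4] → 40
within Node: version at 12
24 + 12 = 36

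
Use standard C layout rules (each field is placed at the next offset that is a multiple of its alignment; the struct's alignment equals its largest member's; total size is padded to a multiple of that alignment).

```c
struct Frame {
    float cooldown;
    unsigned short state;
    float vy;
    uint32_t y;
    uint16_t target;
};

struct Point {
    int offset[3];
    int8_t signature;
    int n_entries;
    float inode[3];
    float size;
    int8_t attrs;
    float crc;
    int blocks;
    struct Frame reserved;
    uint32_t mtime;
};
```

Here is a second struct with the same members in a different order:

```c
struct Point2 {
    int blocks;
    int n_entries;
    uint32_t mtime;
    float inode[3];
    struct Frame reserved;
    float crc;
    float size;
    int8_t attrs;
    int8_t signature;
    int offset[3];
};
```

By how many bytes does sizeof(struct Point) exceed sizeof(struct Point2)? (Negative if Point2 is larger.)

4

Frame: @0: cooldown [4B, align 4] → 4; @4: state [2B, align 2] → 6; +2 pad (align 4); @8: vy [4B, align 4] → 12; @12: y [4B, align 4] → 16; @16: target [2B, align 2] → 18; +2 tail pad (align 4); size 20, align 4
@0: offset [12B, align 4] → 12
@12: signature [1B, align 1] → 13
+3 pad (align 4)
@16: n_entries [4B, align 4] → 20
@20: inode [12B, align 4] → 32
@32: size [4B, align 4] → 36
@36: attrs [1B, align 1] → 37
+3 pad (align 4)
@40: crc [4B, align 4] → 44
@44: blocks [4B, align 4] → 48
@48: reserved [20B, align 4] → 68
@68: mtime [4B, align 4] → 72
size 72, align 4
— Point2 —
@0: blocks [4B, align 4] → 4
@4: n_entries [4B, align 4] → 8
@8: mtime [4B, align 4] → 12
@12: inode [12B, align 4] → 24
@24: reserved [20B, align 4] → 44
@44: crc [4B, align 4] → 48
@48: size [4B, align 4] → 52
@52: attrs [1B, align 1] → 53
@53: signature [1B, align 1] → 54
+2 pad (align 4)
@56: offset [12B, align 4] → 68
size 68, align 4
72 − 68 = 4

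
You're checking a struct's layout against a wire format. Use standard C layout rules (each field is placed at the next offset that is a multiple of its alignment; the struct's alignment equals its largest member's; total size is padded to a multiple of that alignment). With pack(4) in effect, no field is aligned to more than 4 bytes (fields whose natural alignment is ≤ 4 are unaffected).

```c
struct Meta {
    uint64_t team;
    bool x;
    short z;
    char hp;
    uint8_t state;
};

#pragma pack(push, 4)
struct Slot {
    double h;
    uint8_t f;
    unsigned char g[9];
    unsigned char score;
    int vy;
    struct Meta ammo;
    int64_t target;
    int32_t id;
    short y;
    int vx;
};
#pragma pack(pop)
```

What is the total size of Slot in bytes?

Meta: team at 0 (size 8, align 8) → ends 8; x at 8 (size 1, align 1) → ends 9; pad 1 to align 2 for z; z at 10 (size 2, align 2) → ends 12; hp at 12 (size 1, align 1) → ends 13; state at 13 (size 1, align 1) → ends 14; tail pad 2 to reach multiple of 8; total 16 bytes, alignment 8
h at 0 (size 8, align 4) → ends 8
f at 8 (size 1, align 1) → ends 9
g at 9 (size 9, align 1) → ends 18
score at 18 (size 1, align 1) → ends 19
pad 1 to align 4 for vy
vy at 20 (size 4, align 4) → ends 24
ammo at 24 (size 16, align 4) → ends 40
target at 40 (size 8, align 4) → ends 48
id at 48 (size 4, align 4) → ends 52
y at 52 (size 2, align 2) → ends 54
pad 2 to align 4 for vx
vx at 56 (size 4, align 4) → ends 60
total 60 bytes, alignment 4

60 bytes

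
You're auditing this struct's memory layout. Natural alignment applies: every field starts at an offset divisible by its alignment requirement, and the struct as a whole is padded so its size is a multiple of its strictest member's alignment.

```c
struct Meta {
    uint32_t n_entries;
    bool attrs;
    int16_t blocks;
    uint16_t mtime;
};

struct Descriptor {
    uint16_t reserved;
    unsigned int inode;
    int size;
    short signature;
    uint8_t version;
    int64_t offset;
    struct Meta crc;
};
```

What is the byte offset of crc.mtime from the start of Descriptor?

Meta: 0..4  n_entries  (4B, 4-aligned); 4..5  attrs  (1B, 1-aligned); 5..6  -- padding (1B); 6..8  blocks  (2B, 2-aligned); 8..10  mtime  (2B, 2-aligned); 10..12  -- tail padding (2B); sizeof = 12, alignof = 4
0..2  reserved  (2B, 2-aligned)
2..4  -- padding (2B)
4..8  inode  (4B, 4-aligned)
8..12  size  (4B, 4-aligned)
12..14  signature  (2B, 2-aligned)
14..15  version  (1B, 1-aligned)
15..16  -- padding (1B)
16..24  offset  (8B, 8-aligned)
24..36  crc  (12B, 4-aligned)
within Meta: mtime at 8
24 + 8 = 32

32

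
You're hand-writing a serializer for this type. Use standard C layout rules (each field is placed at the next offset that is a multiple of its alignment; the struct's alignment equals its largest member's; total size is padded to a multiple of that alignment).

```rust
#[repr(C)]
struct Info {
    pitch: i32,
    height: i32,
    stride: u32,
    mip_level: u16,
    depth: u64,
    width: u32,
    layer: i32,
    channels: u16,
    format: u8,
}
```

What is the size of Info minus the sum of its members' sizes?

0..4  pitch  (4B, 4-aligned)
4..8  height  (4B, 4-aligned)
8..12  stride  (4B, 4-aligned)
12..14  mip_level  (2B, 2-aligned)
14..16  -- padding (2B)
16..24  depth  (8B, 8-aligned)
24..28  width  (4B, 4-aligned)
28..32  layer  (4B, 4-aligned)
32..34  channels  (2B, 2-aligned)
34..35  format  (1B, 1-aligned)
35..40  -- tail padding (5B)
sizeof = 40, alignof = 8
data bytes 33, size 40 → padding 7

7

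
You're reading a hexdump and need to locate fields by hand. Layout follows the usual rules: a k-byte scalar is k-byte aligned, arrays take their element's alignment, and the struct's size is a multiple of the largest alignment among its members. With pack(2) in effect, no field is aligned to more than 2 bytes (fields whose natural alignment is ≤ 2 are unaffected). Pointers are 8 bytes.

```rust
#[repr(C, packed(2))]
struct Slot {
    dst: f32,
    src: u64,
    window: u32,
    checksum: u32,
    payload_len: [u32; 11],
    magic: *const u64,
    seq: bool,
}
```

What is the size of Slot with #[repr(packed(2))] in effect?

0..4  dst  (4B, 2-aligned)
4..12  src  (8B, 2-aligned)
12..16  window  (4B, 2-aligned)
16..20  checksum  (4B, 2-aligned)
20..64  payload_len  (44B, 2-aligned)
64..72  magic  (8B, 2-aligned)
72..73  seq  (1B, 1-aligned)
73..74  -- tail padding (1B)
sizeof = 74, alignof = 2

74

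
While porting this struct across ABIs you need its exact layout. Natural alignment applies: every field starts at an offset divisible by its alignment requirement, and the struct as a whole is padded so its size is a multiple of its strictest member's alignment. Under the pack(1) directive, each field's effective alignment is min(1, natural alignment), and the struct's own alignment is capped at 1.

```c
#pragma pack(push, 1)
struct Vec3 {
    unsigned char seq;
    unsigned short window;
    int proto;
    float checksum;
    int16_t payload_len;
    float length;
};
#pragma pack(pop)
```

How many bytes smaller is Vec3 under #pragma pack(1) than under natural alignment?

3

natural layout:
  @0: seq [1B, align 1] → 1
  +1 pad (align 2)
  @2: window [2B, align 2] → 4
  @4: proto [4B, align 4] → 8
  @8: checksum [4B, align 4] → 12
  @12: payload_len [2B, align 2] → 14
  +2 pad (align 4)
  @16: length [4B, align 4] → 20
  size 20, align 4
packed(1) layout:
  @0: seq [1B, align 1] → 1
  @1: window [2B, align 1] → 3
  @3: proto [4B, align 1] → 7
  @7: checksum [4B, align 1] → 11
  @11: payload_len [2B, align 1] → 13
  @13: length [4B, align 1] → 17
  size 17, align 1
20 − 17 = 3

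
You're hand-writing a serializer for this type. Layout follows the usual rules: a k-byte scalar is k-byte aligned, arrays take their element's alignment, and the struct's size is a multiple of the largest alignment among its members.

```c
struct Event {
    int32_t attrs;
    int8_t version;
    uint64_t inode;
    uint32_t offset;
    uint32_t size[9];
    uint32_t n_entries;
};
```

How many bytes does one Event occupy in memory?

64

attrs at 0 (size 4, align 4) → ends 4
version at 4 (size 1, align 1) → ends 5
pad 3 to align 8 for inode
inode at 8 (size 8, align 8) → ends 16
offset at 16 (size 4, align 4) → ends 20
size at 20 (size 36, align 4) → ends 56
n_entries at 56 (size 4, align 4) → ends 60
tail pad 4 to reach multiple of 8
total 64 bytes, alignment 8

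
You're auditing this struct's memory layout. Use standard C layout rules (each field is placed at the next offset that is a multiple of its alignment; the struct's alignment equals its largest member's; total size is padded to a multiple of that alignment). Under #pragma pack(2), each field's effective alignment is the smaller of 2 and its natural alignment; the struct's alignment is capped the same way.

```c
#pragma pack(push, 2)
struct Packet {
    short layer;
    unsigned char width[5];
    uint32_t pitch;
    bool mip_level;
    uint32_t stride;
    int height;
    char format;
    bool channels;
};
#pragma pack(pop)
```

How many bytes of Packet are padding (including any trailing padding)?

2

0..2  layer  (2B, 2-aligned)
2..7  width  (5B, 1-aligned)
7..8  -- padding (1B)
8..12  pitch  (4B, 2-aligned)
12..13  mip_level  (1B, 1-aligned)
13..14  -- padding (1B)
14..18  stride  (4B, 2-aligned)
18..22  height  (4B, 2-aligned)
22..23  format  (1B, 1-aligned)
23..24  channels  (1B, 1-aligned)
sizeof = 24, alignof = 2
data bytes 22, size 24 → padding 2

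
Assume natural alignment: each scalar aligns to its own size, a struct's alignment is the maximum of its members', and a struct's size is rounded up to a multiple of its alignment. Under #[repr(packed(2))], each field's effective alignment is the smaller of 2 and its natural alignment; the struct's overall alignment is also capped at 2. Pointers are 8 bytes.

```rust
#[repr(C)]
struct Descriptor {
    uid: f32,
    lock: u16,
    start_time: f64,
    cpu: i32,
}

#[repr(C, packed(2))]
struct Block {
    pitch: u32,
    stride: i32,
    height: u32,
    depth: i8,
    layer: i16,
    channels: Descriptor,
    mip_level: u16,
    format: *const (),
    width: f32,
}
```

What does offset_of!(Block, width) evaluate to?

50

Descriptor: 0..4  uid  (4B, 4-aligned); 4..6  lock  (2B, 2-aligned); 6..8  -- padding (2B); 8..16  start_time  (8B, 8-aligned); 16..20  cpu  (4B, 4-aligned); 20..24  -- tail padding (4B); sizeof = 24, alignof = 8
0..4  pitch  (4B, 2-aligned)
4..8  stride  (4B, 2-aligned)
8..12  height  (4B, 2-aligned)
12..13  depth  (1B, 1-aligned)
13..14  -- padding (1B)
14..16  layer  (2B, 2-aligned)
16..40  channels  (24B, 2-aligned)
40..42  mip_level  (2B, 2-aligned)
42..50  format  (8B, 2-aligned)
50..54  width  (4B, 2-aligned)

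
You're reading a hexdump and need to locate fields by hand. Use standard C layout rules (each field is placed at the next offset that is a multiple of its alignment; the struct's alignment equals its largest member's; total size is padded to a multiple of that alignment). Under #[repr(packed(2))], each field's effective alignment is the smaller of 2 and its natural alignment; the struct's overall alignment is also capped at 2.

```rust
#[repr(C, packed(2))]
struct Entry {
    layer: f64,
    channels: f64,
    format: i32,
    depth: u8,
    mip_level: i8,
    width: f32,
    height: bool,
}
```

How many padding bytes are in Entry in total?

0..8  layer  (8B, 2-aligned)
8..16  channels  (8B, 2-aligned)
16..20  format  (4B, 2-aligned)
20..21  depth  (1B, 1-aligned)
21..22  mip_level  (1B, 1-aligned)
22..26  width  (4B, 2-aligned)
26..27  height  (1B, 1-aligned)
27..28  -- tail padding (1B)
sizeof = 28, alignof = 2
data bytes 27, size 28 → padding 1

1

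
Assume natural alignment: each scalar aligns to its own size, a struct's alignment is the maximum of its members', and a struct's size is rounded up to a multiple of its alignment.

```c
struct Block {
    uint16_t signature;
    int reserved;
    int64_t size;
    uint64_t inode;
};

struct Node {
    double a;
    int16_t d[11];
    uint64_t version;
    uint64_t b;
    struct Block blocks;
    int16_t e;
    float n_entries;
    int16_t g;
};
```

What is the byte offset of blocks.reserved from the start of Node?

52

Block: @0: signature [2B, align 2] → 2; +2 pad (align 4); @4: reserved [4B, align 4] → 8; @8: size [8B, align 8] → 16; @16: inode [8B, align 8] → 24; size 24, align 8
@0: a [8B, align 8] → 8
@8: d [22B, align 2] → 30
+2 pad (align 8)
@32: version [8B, align 8] → 40
@40: b [8B, align 8] → 48
@48: blocks [24B, align 8] → 72
within Block: reserved at 4
48 + 4 = 52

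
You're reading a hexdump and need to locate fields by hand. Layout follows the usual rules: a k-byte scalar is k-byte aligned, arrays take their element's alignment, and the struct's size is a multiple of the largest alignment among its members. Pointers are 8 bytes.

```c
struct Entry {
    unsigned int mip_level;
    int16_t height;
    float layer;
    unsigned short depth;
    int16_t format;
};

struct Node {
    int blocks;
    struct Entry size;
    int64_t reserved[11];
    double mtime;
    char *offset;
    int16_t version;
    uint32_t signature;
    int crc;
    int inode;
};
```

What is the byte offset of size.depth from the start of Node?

Entry: mip_level at 0 (size 4, align 4) → ends 4; height at 4 (size 2, align 2) → ends 6; pad 2 to align 4 for layer; layer at 8 (size 4, align 4) → ends 12; depth at 12 (size 2, align 2) → ends 14; format at 14 (size 2, align 2) → ends 16; total 16 bytes, alignment 4
blocks at 0 (size 4, align 4) → ends 4
size at 4 (size 16, align 4) → ends 20
within Entry: depth at 12
4 + 12 = 16

16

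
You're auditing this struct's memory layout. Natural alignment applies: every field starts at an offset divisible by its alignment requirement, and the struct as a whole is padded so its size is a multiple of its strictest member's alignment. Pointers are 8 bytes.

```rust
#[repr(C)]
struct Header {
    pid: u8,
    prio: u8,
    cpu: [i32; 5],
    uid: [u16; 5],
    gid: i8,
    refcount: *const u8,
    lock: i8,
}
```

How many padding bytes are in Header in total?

0..1  pid  (1B, 1-aligned)
1..2  prio  (1B, 1-aligned)
2..4  -- padding (2B)
4..24  cpu  (20B, 4-aligned)
24..34  uid  (10B, 2-aligned)
34..35  gid  (1B, 1-aligned)
35..40  -- padding (5B)
40..48  refcount  (8B, 8-aligned)
48..49  lock  (1B, 1-aligned)
49..56  -- tail padding (7B)
sizeof = 56, alignof = 8
data bytes 42, size 56 → padding 14

14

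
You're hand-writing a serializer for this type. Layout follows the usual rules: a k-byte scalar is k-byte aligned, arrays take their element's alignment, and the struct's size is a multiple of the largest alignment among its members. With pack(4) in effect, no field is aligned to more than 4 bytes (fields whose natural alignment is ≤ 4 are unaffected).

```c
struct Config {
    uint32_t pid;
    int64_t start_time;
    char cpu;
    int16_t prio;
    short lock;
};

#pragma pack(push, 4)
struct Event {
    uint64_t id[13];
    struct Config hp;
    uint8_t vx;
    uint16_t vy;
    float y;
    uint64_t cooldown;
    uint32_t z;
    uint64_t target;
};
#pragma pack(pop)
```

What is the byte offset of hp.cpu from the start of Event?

120

Config: 0..4  pid  (4B, 4-aligned); 4..8  -- padding (4B); 8..16  start_time  (8B, 8-aligned); 16..17  cpu  (1B, 1-aligned); 17..18  -- padding (1B); 18..20  prio  (2B, 2-aligned); 20..22  lock  (2B, 2-aligned); 22..24  -- tail padding (2B); sizeof = 24, alignof = 8
0..104  id  (104B, 4-aligned)
104..128  hp  (24B, 4-aligned)
within Config: cpu at 16
104 + 16 = 120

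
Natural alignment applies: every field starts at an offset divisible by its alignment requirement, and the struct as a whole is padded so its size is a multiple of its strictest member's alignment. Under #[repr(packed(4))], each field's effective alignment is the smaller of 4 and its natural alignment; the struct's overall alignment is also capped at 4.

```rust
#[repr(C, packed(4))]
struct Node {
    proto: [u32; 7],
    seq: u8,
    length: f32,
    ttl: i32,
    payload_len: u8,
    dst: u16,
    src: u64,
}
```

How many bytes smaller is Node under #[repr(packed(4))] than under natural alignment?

natural layout:
  proto at 0 (size 28, align 4) → ends 28
  seq at 28 (size 1, align 1) → ends 29
  pad 3 to align 4 for length
  length at 32 (size 4, align 4) → ends 36
  ttl at 36 (size 4, align 4) → ends 40
  payload_len at 40 (size 1, align 1) → ends 41
  pad 1 to align 2 for dst
  dst at 42 (size 2, align 2) → ends 44
  pad 4 to align 8 for src
  src at 48 (size 8, align 8) → ends 56
  total 56 bytes, alignment 8
packed(4) layout:
  proto at 0 (size 28, align 4) → ends 28
  seq at 28 (size 1, align 1) → ends 29
  pad 3 to align 4 for length
  length at 32 (size 4, align 4) → ends 36
  ttl at 36 (size 4, align 4) → ends 40
  payload_len at 40 (size 1, align 1) → ends 41
  pad 1 to align 2 for dst
  dst at 42 (size 2, align 2) → ends 44
  src at 44 (size 8, align 4) → ends 52
  total 52 bytes, alignment 4
56 − 52 = 4

4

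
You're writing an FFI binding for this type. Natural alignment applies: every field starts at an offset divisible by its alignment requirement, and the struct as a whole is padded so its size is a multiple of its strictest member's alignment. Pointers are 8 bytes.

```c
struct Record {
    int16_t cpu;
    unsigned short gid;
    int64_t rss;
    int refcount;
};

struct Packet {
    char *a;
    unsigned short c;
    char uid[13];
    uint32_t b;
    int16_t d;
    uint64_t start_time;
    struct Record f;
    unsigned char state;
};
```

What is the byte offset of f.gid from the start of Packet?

Record: 0..2  cpu  (2B, 2-aligned); 2..4  gid  (2B, 2-aligned); 4..8  -- padding (4B); 8..16  rss  (8B, 8-aligned); 16..20  refcount  (4B, 4-aligned); 20..24  -- tail padding (4B); sizeof = 24, alignof = 8
0..8  a  (8B, 8-aligned)
8..10  c  (2B, 2-aligned)
10..23  uid  (13B, 1-aligned)
23..24  -- padding (1B)
24..28  b  (4B, 4-aligned)
28..30  d  (2B, 2-aligned)
30..32  -- padding (2B)
32..40  start_time  (8B, 8-aligned)
40..64  f  (24B, 8-aligned)
within Record: gid at 2
40 + 2 = 42

42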